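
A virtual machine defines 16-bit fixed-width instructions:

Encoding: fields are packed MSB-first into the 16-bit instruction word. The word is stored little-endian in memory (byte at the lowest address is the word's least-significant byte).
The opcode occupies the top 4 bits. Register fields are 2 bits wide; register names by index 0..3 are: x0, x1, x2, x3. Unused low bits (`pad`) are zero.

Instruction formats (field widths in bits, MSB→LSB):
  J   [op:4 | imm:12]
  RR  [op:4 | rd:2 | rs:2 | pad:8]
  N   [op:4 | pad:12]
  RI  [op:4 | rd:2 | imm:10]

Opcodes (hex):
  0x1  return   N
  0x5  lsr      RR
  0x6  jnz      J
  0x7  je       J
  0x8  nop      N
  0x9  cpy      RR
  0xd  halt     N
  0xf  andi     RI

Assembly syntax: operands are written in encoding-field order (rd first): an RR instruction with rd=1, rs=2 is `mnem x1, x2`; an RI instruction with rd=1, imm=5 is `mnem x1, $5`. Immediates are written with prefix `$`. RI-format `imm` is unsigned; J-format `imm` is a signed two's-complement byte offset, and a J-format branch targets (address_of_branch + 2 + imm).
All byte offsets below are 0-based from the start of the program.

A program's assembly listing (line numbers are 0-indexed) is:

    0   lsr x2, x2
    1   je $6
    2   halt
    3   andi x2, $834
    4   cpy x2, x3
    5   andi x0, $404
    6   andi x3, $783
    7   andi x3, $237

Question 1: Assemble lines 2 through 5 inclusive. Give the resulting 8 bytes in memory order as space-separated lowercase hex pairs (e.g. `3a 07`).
00 d0 42 fb 00 9b 94 f1

line 2 (halt): pack op=0xd:4|pad=0:12 = 0xd000; little→ 00 d0
line 3 (andi): pack op=0xf:4|rd=2:2|imm=834:10 = 0xfb42; little→ 42 fb
line 4 (cpy): pack op=0x9:4|rd=2:2|rs=3:2|pad=0:8 = 0x9b00; little→ 00 9b
line 5 (andi): pack op=0xf:4|rd=0:2|imm=404:10 = 0xf194; little→ 94 f1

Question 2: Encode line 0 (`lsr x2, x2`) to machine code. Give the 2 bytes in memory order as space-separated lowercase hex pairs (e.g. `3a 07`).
line 0 (lsr): pack op=0x5:4|rd=2:2|rs=2:2|pad=0:8 = 0x5a00; little→ 00 5a

00 5a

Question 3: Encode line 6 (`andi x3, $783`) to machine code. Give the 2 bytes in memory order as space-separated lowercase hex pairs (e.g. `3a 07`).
0f ff

line 6 (andi): pack op=0xf:4|rd=3:2|imm=783:10 = 0xff0f; little→ 0f ff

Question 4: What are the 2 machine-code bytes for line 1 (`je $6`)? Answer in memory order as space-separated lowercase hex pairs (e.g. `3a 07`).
06 70

1. je fields op=0x7:4|imm=6:12 → word 7006h → 06 70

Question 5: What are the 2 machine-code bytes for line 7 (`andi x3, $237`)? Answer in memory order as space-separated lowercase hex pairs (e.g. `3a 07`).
line 7 (andi): pack op=0xf:4|rd=3:2|imm=237:10 = 0xfced; little→ ed fc

ed fc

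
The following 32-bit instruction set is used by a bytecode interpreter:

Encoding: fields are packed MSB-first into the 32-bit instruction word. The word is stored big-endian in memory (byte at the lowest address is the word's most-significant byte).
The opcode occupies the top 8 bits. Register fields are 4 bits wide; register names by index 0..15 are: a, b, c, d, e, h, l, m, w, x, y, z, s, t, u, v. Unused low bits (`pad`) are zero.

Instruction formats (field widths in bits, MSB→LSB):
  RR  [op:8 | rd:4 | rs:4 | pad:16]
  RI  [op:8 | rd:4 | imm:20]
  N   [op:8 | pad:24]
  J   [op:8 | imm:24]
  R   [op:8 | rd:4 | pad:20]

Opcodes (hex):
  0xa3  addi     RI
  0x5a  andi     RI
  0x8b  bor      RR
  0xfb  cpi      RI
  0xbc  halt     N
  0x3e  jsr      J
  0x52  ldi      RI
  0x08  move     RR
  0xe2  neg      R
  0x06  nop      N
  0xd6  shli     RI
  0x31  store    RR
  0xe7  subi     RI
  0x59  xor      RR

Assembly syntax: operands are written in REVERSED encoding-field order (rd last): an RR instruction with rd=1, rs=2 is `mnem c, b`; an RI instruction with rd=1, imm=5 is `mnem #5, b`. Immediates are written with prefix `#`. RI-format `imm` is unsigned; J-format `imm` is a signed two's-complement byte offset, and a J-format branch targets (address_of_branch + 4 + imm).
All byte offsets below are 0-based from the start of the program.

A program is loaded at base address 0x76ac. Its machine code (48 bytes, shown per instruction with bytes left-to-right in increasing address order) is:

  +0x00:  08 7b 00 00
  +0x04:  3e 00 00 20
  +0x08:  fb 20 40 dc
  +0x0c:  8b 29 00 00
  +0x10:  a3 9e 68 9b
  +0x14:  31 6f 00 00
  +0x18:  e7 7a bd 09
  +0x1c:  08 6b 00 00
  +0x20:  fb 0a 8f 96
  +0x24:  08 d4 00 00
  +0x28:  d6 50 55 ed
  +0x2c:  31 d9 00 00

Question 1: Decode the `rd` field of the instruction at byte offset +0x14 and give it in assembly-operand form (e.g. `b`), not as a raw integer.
off 0x14: read 31 6f 00 00 as big → 0x316f0000
  top 8b → 0x31 → store [RR]
  rd: (w>>20)&0xf=0x6 → l
  rs: (w>>16)&0xf=0xf → v

l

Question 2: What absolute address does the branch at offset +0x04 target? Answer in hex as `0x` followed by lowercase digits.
@+04  big-endian(3e 00 00 20) = 0x3e000020
  opcode bits[31:24]=0x3e: jsr/J
  imm: (w>>0)&0xffffff=0x20 → #32
  target = base 0x76ac + off 0x04 + 4 + imm 32 = 0x76d4

0x76d4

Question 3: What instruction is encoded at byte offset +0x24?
+0x24: 08 d4 00 00 ⇒ word 0x08d40000 (big)
  op=0x08d40000>>24=0x8 ⇒ move (RR)
  rd@[23:20]=0xd ⇒ t
  rs@[19:16]=0x4 ⇒ e

move e, t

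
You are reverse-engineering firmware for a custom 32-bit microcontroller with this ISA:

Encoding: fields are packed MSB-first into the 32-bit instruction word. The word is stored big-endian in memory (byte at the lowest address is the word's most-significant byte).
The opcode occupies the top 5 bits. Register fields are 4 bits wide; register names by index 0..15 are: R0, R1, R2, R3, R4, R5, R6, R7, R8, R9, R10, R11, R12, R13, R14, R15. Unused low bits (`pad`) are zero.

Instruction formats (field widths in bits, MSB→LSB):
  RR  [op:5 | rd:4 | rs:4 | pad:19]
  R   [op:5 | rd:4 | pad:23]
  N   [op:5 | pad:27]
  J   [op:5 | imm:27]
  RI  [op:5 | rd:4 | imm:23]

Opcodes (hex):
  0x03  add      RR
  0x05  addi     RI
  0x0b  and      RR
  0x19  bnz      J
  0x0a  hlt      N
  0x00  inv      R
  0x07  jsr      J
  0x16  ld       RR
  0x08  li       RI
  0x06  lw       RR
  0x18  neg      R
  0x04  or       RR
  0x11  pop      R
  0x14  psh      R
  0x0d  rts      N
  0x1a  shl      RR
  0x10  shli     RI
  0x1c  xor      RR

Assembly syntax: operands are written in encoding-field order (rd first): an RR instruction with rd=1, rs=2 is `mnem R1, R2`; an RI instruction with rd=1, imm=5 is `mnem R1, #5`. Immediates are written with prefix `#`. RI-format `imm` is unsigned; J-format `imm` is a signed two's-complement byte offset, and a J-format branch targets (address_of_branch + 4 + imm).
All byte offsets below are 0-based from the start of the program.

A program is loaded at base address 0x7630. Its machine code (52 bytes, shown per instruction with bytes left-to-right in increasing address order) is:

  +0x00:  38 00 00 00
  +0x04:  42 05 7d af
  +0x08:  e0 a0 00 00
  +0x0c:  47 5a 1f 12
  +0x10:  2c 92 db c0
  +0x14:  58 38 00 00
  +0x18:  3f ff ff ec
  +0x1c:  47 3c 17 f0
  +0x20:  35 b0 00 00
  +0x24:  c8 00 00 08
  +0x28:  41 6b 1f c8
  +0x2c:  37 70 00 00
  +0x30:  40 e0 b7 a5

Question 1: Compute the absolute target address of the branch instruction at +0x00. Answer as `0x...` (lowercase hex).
0x7634

@+00  big-endian(38 00 00 00) = 0x38000000
  top 5b → 0x7 → jsr [J]
  imm@[26:0]=0x0 ⇒ #0
  target = base 0x7630 + off 0x00 + 4 + imm 0 = 0x7634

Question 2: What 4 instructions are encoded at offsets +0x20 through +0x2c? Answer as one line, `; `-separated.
lw R11, R6; bnz #8; li R2, #7020488; lw R14, R14

+0x20: 35 b0 00 00 ⇒ word 0x35b00000 (big)
  opcode bits[31:27]=0x6: lw/RR
  rd: (w>>23)&0xf=0xb → R11
  rs: (w>>19)&0xf=0x6 → R6
+0x24: c8 00 00 08 ⇒ word 0xc8000008 (big)
  opcode bits[31:27]=0x19: bnz/J
  imm: (w>>0)&0x7ffffff=0x8 → #8
+0x28: 41 6b 1f c8 ⇒ word 0x416b1fc8 (big)
  opcode bits[31:27]=0x8: li/RI
  rd: (w>>23)&0xf=0x2 → R2
  imm: (w>>0)&0x7fffff=0x6b1fc8 → #7020488
+0x2c: 37 70 00 00 ⇒ word 0x37700000 (big)
  opcode bits[31:27]=0x6: lw/RR
  rd: (w>>23)&0xf=0xe → R14
  rs: (w>>19)&0xf=0xe → R14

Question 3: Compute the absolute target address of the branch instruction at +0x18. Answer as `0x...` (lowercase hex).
0x7638

+0x18: 3f ff ff ec ⇒ word 0x3fffffec (big)
  op=0x3fffffec>>27=0x7 ⇒ jsr (J)
  [26:0] imm=134217708 (s27→-20) = #-20
  target = base 0x7630 + off 0x18 + 4 + imm -20 = 0x7638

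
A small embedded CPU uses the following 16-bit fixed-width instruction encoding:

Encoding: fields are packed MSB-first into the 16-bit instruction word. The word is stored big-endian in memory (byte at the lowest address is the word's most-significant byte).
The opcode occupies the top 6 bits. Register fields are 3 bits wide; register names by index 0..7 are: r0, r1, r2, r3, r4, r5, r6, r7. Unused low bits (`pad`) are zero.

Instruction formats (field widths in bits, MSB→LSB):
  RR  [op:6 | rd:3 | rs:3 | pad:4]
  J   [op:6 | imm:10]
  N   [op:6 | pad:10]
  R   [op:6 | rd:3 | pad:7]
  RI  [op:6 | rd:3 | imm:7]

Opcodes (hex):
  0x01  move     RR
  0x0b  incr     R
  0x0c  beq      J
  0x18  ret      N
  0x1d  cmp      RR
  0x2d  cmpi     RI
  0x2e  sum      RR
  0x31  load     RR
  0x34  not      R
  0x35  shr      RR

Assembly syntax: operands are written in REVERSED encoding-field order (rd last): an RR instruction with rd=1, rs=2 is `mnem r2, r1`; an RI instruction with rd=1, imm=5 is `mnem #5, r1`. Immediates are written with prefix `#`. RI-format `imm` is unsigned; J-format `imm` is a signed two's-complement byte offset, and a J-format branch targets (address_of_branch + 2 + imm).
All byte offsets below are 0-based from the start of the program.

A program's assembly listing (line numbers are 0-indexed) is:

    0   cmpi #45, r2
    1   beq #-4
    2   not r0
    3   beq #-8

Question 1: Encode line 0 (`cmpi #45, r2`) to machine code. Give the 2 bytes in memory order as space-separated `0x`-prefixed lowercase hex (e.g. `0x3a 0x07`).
L0: cmpi op=0x2d:6|rd=2:3|imm=45:7 ⇒ 0xb52d ⇒ big b5 2d

0xb5 0x2d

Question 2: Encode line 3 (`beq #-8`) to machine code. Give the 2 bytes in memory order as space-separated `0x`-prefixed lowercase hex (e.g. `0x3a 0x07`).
0x33 0xf8

3. beq fields op=0xc:6|imm=-8:10 → word 33f8h → 33 f8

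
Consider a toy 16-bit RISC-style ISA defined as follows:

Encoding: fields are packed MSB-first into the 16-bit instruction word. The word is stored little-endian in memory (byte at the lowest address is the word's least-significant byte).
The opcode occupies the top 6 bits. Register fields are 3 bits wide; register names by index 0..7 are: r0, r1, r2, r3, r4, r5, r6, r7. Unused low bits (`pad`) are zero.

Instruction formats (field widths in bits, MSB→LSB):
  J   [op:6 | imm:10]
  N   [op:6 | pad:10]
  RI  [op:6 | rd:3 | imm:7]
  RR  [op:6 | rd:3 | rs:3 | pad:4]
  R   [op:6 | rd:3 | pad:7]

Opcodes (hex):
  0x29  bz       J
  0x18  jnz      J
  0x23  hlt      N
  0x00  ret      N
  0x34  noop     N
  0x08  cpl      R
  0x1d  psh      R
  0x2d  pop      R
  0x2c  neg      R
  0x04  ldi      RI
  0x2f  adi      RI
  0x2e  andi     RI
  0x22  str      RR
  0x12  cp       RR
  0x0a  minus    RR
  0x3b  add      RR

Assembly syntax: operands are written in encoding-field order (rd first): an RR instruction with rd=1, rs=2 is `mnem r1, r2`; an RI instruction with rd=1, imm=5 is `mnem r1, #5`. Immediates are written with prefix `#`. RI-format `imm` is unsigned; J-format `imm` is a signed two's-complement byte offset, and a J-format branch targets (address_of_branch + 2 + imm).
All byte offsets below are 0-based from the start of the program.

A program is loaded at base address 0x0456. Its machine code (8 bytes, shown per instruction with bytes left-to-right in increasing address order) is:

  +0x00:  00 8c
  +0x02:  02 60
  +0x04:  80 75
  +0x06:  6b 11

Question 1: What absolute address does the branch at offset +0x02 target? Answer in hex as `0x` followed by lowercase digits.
0x045c

@+02  little-endian(02 60) = 0x6002
  op=0x6002>>10=0x18 ⇒ jnz (J)
  imm@[9:0]=0x2 ⇒ #2
  target = base 0x0456 + off 0x02 + 2 + imm 2 = 0x045c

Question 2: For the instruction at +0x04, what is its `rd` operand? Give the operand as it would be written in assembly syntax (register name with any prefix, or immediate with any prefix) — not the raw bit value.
+0x04: 80 75 ⇒ word 0x7580 (little)
  opcode bits[15:10]=0x1d: psh/R
  [9:7] rd=3 = r3

r3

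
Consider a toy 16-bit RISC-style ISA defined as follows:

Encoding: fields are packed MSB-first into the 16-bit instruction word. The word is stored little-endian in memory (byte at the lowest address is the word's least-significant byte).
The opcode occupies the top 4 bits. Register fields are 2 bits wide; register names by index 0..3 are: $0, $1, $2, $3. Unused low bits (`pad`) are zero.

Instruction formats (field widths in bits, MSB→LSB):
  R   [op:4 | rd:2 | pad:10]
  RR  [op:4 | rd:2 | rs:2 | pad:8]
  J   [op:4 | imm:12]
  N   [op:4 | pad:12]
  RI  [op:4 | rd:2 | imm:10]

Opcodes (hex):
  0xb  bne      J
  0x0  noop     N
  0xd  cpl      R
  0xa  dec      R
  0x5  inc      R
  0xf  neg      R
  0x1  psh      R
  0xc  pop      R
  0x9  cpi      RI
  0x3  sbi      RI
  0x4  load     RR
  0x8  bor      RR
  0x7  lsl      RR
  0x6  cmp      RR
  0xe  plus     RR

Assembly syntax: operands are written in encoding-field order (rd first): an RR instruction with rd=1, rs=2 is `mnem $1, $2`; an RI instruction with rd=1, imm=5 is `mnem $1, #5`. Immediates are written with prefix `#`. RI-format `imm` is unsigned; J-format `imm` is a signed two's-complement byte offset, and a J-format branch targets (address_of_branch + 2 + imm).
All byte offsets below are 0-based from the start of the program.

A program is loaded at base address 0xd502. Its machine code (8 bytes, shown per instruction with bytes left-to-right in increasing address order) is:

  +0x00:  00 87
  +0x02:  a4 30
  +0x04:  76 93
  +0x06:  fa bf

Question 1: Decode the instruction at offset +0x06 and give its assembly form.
bne #-6

+0x06: fa bf ⇒ word 0xbffa (little)
  top 4b → 0xb → bne [J]
  imm@[11:0]=0xffa (s12→-6) ⇒ #-6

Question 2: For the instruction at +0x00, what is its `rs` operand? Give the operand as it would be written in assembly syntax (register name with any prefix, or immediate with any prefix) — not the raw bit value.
+0x00: 00 87 ⇒ word 0x8700 (little)
  opcode bits[15:12]=0x8: bor/RR
  [11:10] rd=1 = $1
  [9:8] rs=3 = $3

$3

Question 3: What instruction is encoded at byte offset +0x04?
[04] 76 93 → 0x9376
  top 4b → 0x9 → cpi [RI]
  rd: (w>>10)&0x3=0x0 → $0
  imm: (w>>0)&0x3ff=0x376 → #886

cpi $0, #886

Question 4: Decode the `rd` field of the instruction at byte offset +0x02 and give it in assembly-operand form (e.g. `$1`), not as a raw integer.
$0

off 0x02: read a4 30 as little → 0x30a4
  op=0x30a4>>12=0x3 ⇒ sbi (RI)
  rd@[11:10]=0x0 ⇒ $0
  imm@[9:0]=0xa4 ⇒ #164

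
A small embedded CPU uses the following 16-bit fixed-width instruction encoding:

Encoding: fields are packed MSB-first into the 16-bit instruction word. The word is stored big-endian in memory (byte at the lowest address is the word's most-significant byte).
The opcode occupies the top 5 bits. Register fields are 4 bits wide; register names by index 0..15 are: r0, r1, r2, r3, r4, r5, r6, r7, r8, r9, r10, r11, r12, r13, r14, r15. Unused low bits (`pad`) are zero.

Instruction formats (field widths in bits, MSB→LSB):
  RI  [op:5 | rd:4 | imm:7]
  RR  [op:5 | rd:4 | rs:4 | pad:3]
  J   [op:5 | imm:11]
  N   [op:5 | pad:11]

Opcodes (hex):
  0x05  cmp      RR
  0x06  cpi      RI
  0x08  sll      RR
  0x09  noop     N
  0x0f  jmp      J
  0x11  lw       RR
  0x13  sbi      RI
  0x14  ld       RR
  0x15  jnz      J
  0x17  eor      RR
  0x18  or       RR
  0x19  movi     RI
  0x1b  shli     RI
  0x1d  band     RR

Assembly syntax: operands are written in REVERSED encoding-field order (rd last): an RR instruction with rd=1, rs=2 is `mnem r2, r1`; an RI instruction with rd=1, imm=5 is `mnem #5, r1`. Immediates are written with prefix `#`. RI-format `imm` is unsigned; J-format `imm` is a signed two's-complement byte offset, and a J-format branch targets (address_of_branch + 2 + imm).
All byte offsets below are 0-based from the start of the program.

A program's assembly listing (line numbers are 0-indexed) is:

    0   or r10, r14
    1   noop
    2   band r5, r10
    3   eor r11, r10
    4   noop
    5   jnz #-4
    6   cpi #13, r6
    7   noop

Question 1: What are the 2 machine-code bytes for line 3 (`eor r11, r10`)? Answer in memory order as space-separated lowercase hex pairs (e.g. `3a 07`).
L3: eor op=0x17:5|rd=10:4|rs=11:4|pad=0:3 ⇒ 0xbd58 ⇒ big bd 58

bd 58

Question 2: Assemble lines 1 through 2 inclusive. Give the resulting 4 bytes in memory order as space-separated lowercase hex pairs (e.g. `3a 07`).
line 1 (noop): pack op=0x9:5|pad=0:11 = 0x4800; big→ 48 00
line 2 (band): pack op=0x1d:5|rd=10:4|rs=5:4|pad=0:3 = 0xed28; big→ ed 28

48 00 ed 28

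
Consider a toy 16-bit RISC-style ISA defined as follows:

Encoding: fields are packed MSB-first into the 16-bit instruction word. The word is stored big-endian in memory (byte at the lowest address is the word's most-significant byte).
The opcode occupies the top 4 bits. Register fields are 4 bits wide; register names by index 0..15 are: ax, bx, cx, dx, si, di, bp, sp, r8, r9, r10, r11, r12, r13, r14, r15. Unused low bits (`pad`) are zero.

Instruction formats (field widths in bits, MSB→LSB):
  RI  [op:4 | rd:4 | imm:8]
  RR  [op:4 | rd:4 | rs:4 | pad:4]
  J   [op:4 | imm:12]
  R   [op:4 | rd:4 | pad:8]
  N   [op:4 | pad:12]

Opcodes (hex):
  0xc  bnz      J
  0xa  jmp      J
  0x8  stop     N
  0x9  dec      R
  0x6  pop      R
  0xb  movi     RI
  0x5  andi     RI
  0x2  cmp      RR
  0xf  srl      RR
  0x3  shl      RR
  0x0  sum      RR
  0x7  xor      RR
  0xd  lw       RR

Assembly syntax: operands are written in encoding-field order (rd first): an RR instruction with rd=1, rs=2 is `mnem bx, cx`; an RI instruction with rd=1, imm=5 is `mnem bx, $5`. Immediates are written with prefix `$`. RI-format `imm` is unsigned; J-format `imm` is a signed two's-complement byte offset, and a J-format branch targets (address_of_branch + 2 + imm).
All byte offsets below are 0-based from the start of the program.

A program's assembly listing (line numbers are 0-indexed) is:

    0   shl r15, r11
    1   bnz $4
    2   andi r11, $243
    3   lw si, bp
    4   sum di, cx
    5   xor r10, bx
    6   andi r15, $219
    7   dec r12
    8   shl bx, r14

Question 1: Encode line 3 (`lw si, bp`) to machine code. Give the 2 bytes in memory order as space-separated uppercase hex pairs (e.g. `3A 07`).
line 3 (lw): pack op=0xd:4|rd=4:4|rs=6:4|pad=0:4 = 0xd460; big→ d4 60

D4 60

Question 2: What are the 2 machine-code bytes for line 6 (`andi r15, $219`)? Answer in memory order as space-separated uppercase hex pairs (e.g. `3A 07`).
5F DB

6. andi fields op=0x5:4|rd=15:4|imm=219:8 → word 5fdbh → 5f db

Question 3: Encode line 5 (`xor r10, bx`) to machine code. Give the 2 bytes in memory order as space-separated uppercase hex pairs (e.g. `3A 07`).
7A 10

5. xor fields op=0x7:4|rd=10:4|rs=1:4|pad=0:4 → word 7a10h → 7a 10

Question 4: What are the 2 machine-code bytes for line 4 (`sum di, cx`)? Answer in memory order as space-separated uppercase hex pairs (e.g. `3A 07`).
05 20

4. sum fields op=0x0:4|rd=5:4|rs=2:4|pad=0:4 → word 0520h → 05 20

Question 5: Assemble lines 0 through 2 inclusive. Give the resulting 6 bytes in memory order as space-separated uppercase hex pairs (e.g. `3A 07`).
line 0 (shl): pack op=0x3:4|rd=15:4|rs=11:4|pad=0:4 = 0x3fb0; big→ 3f b0
line 1 (bnz): pack op=0xc:4|imm=4:12 = 0xc004; big→ c0 04
line 2 (andi): pack op=0x5:4|rd=11:4|imm=243:8 = 0x5bf3; big→ 5b f3

3F B0 C0 04 5B F3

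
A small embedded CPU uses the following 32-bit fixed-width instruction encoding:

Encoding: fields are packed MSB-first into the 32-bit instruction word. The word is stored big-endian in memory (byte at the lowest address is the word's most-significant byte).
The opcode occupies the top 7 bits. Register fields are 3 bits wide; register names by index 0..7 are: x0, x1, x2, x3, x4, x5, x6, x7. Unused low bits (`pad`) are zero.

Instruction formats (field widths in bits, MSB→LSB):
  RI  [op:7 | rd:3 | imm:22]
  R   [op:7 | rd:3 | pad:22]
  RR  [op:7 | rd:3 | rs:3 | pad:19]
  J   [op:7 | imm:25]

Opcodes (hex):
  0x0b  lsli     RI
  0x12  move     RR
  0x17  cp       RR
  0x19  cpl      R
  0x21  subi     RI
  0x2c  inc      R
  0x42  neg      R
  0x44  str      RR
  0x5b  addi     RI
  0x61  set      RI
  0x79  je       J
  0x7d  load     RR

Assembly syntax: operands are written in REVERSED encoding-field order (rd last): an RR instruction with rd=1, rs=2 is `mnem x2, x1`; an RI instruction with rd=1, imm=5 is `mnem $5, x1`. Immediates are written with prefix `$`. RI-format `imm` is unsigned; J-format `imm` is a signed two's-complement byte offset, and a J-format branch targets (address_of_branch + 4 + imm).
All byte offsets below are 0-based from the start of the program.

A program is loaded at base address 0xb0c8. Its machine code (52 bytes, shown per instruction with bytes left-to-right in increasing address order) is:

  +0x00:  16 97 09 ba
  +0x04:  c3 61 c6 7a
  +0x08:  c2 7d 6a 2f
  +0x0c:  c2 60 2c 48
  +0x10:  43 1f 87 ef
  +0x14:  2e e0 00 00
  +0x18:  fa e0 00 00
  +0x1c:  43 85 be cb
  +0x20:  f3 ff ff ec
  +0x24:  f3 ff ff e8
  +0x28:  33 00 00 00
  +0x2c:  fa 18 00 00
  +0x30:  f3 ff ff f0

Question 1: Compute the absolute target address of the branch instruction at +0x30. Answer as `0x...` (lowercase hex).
0xb0ec

@+30  big-endian(f3 ff ff f0) = 0xf3fffff0
  top 7b → 0x79 → je [J]
  imm@[24:0]=0x1fffff0 (s25→-16) ⇒ $-16
  target = base 0xb0c8 + off 0x30 + 4 + imm -16 = 0xb0ec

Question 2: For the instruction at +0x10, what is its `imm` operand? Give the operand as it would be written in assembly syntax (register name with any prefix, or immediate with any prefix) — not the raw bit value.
@+10  big-endian(43 1f 87 ef) = 0x431f87ef
  top 7b → 0x21 → subi [RI]
  [24:22] rd=4 = x4
  [21:0] imm=2066415 = $2066415

$2066415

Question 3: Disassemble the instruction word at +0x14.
@+14  big-endian(2e e0 00 00) = 0x2ee00000
  opcode bits[31:25]=0x17: cp/RR
  [24:22] rd=3 = x3
  [21:19] rs=4 = x4

cp x4, x3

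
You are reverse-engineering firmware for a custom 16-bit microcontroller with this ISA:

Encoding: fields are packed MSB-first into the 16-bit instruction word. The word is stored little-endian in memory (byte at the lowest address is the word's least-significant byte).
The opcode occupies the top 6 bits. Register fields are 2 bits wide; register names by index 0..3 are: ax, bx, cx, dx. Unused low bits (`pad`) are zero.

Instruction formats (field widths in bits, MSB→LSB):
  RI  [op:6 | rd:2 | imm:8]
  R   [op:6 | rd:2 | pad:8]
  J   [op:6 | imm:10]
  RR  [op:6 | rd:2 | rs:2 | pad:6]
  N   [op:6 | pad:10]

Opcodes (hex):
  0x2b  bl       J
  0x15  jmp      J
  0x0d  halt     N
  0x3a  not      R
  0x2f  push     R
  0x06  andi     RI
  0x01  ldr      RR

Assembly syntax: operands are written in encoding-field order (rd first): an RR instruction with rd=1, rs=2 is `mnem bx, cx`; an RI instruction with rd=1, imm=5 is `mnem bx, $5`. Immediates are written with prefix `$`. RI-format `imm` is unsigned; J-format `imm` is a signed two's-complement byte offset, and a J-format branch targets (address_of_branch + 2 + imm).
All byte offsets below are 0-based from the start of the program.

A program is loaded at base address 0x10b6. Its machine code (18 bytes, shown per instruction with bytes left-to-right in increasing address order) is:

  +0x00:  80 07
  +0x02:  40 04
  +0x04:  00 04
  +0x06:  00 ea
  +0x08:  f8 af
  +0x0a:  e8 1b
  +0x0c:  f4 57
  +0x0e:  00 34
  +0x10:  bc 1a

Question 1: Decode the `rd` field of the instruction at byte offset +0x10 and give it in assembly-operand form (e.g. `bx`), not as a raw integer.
cx

+0x10: bc 1a ⇒ word 0x1abc (little)
  top 6b → 0x6 → andi [RI]
  [9:8] rd=2 = cx
  [7:0] imm=188 = $188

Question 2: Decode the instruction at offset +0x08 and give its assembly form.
@+08  little-endian(f8 af) = 0xaff8
  opcode bits[15:10]=0x2b: bl/J
  [9:0] imm=1016 (s10→-8) = $-8

bl $-8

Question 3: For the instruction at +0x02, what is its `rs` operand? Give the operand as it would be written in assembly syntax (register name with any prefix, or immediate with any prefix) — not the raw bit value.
bx

@+02  little-endian(40 04) = 0x0440
  op=0x0440>>10=0x1 ⇒ ldr (RR)
  rd: (w>>8)&0x3=0x0 → ax
  rs: (w>>6)&0x3=0x1 → bx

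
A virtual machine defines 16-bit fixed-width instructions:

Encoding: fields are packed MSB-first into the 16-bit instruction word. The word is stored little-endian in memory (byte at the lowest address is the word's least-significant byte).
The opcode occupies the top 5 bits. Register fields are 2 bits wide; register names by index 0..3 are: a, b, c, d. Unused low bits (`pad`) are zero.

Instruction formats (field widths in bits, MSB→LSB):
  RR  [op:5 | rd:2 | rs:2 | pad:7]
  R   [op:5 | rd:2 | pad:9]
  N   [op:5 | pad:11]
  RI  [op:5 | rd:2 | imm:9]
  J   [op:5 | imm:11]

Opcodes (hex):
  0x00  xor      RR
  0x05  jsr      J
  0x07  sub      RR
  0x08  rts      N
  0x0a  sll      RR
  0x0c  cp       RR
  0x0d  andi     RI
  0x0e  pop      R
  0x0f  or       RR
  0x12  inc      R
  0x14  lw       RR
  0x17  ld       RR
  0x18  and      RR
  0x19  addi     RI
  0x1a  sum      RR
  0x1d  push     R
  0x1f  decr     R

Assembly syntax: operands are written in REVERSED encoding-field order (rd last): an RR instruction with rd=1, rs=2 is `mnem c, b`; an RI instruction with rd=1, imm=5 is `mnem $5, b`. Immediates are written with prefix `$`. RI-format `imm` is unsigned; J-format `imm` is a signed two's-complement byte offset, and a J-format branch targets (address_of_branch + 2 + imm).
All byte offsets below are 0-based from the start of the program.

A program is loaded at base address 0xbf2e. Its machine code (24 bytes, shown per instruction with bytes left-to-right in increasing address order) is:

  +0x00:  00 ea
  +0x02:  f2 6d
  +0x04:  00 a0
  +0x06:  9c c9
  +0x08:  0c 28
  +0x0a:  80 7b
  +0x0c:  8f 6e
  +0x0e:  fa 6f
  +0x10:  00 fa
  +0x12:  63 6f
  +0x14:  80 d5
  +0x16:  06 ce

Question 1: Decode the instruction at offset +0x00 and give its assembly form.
push b

[00] 00 ea → 0xea00
  top 5b → 0x1d → push [R]
  [10:9] rd=1 = b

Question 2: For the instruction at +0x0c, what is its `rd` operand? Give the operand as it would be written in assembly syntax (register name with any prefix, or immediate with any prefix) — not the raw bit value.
d

@+0c  little-endian(8f 6e) = 0x6e8f
  opcode bits[15:11]=0xd: andi/RI
  [10:9] rd=3 = d
  [8:0] imm=143 = $143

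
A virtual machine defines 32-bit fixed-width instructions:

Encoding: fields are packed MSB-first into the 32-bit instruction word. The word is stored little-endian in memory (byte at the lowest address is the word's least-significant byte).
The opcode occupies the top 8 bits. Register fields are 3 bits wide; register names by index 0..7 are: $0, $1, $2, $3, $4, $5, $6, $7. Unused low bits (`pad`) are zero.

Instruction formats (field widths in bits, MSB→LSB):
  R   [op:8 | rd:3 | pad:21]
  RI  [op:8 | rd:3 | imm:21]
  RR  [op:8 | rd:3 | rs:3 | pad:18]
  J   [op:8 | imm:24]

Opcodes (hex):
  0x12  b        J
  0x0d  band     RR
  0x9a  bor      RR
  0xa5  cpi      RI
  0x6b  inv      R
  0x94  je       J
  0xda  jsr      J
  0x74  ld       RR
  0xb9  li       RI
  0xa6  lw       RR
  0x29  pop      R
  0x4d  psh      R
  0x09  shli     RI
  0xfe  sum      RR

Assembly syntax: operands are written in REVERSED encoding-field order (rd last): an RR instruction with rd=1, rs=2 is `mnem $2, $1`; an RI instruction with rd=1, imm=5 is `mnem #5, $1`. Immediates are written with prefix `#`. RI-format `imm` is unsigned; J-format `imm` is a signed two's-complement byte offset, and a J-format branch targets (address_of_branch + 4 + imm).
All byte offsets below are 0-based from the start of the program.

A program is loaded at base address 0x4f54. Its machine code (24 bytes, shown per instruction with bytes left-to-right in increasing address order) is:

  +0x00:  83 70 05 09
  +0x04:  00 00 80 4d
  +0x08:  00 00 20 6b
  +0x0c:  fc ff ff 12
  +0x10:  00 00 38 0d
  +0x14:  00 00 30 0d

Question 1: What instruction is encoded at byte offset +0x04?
+0x04: 00 00 80 4d ⇒ word 0x4d800000 (little)
  top 8b → 0x4d → psh [R]
  rd@[23:21]=0x4 ⇒ $4

psh $4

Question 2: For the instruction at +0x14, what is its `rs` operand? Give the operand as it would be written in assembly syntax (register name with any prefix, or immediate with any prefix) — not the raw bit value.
+0x14: 00 00 30 0d ⇒ word 0x0d300000 (little)
  opcode bits[31:24]=0xd: band/RR
  rd@[23:21]=0x1 ⇒ $1
  rs@[20:18]=0x4 ⇒ $4

$4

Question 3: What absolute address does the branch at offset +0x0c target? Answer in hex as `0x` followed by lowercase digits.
[0c] fc ff ff 12 → 0x12fffffc
  op=0x12fffffc>>24=0x12 ⇒ b (J)
  imm@[23:0]=0xfffffc (s24→-4) ⇒ #-4
  target = base 0x4f54 + off 0x0c + 4 + imm -4 = 0x4f60

0x4f60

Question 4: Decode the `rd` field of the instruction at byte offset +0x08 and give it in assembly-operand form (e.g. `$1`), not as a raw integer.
+0x08: 00 00 20 6b ⇒ word 0x6b200000 (little)
  opcode bits[31:24]=0x6b: inv/R
  rd@[23:21]=0x1 ⇒ $1

$1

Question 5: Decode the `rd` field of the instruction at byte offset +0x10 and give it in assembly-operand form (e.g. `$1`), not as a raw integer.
$1

off 0x10: read 00 00 38 0d as little → 0x0d380000
  op=0x0d380000>>24=0xd ⇒ band (RR)
  [23:21] rd=1 = $1
  [20:18] rs=6 = $6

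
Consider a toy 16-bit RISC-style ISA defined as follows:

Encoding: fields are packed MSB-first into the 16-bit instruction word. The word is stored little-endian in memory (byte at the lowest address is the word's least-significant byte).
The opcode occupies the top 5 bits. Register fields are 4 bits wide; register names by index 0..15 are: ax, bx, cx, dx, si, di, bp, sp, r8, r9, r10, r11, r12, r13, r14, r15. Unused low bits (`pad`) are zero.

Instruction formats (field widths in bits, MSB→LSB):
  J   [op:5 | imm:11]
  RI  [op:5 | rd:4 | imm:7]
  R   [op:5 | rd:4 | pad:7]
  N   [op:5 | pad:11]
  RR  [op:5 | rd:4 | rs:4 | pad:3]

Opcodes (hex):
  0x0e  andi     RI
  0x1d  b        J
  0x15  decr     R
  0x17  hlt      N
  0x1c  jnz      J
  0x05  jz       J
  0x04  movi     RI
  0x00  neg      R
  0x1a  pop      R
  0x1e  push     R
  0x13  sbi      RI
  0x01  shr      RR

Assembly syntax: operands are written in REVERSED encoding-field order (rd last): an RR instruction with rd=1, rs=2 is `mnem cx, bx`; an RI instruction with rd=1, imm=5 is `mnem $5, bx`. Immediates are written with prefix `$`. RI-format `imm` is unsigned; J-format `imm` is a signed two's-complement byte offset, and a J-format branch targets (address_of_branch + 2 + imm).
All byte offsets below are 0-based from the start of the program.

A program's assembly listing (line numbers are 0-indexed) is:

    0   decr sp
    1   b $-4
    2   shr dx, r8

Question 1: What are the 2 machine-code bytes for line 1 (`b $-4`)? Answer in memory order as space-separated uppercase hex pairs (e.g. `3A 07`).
L1: b op=0x1d:5|imm=-4:11 ⇒ 0xeffc ⇒ little fc ef

FC EF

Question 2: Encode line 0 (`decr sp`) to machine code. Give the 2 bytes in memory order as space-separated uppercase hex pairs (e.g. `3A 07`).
80 AB

0. decr fields op=0x15:5|rd=7:4|pad=0:7 → word ab80h → 80 ab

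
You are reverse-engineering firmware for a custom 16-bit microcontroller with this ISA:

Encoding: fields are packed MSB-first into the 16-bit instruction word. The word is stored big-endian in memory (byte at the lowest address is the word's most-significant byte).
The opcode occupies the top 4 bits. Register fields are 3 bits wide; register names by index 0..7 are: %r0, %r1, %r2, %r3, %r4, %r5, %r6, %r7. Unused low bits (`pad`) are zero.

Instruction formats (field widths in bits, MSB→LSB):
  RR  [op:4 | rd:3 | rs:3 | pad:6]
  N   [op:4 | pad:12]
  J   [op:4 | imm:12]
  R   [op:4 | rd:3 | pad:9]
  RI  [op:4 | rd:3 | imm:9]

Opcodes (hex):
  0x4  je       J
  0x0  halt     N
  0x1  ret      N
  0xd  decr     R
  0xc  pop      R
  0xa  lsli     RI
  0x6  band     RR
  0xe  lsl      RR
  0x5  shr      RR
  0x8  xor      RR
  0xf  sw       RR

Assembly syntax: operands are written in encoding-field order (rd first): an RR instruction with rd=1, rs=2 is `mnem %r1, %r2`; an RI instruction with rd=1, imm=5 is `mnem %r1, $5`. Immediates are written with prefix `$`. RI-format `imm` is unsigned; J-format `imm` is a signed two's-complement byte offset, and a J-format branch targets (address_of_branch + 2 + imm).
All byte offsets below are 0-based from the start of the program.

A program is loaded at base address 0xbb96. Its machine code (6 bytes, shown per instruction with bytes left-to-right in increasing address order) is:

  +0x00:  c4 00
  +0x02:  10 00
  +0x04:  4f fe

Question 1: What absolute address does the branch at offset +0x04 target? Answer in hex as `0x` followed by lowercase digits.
0xbb9a

off 0x04: read 4f fe as big → 0x4ffe
  opcode bits[15:12]=0x4: je/J
  imm@[11:0]=0xffe (s12→-2) ⇒ $-2
  target = base 0xbb96 + off 0x04 + 2 + imm -2 = 0xbb9a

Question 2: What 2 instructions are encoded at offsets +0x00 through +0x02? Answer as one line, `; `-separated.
[00] c4 00 → 0xc400
  op=0xc400>>12=0xc ⇒ pop (R)
  rd: (w>>9)&0x7=0x2 → %r2
[02] 10 00 → 0x1000
  op=0x1000>>12=0x1 ⇒ ret (N)

pop %r2; ret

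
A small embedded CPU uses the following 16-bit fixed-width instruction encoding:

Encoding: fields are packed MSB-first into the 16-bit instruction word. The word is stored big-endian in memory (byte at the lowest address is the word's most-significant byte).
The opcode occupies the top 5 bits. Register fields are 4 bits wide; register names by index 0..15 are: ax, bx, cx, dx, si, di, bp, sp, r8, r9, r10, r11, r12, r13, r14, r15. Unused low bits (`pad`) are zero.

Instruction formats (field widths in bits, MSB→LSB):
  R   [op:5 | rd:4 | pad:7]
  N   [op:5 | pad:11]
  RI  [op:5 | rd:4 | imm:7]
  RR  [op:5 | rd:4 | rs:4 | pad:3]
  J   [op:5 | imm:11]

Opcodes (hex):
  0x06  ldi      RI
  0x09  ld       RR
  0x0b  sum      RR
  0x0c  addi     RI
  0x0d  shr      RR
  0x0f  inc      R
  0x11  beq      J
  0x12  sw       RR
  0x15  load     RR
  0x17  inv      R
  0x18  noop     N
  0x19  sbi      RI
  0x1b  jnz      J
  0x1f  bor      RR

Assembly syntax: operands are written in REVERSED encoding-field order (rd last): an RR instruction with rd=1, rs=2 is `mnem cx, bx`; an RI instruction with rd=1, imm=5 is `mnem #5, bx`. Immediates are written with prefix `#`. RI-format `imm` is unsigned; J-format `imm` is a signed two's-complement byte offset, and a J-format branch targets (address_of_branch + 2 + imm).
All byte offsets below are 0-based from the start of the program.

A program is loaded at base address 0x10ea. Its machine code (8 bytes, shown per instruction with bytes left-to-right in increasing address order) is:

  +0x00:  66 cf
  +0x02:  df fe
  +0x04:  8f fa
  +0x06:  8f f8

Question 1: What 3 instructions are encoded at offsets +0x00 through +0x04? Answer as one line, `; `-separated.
@+00  big-endian(66 cf) = 0x66cf
  op=0x66cf>>11=0xc ⇒ addi (RI)
  [10:7] rd=13 = r13
  [6:0] imm=79 = #79
@+02  big-endian(df fe) = 0xdffe
  op=0xdffe>>11=0x1b ⇒ jnz (J)
  [10:0] imm=2046 (s11→-2) = #-2
@+04  big-endian(8f fa) = 0x8ffa
  op=0x8ffa>>11=0x11 ⇒ beq (J)
  [10:0] imm=2042 (s11→-6) = #-6

addi #79, r13; jnz #-2; beq #-6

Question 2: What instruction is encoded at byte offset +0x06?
+0x06: 8f f8 ⇒ word 0x8ff8 (big)
  op=0x8ff8>>11=0x11 ⇒ beq (J)
  imm@[10:0]=0x7f8 (s11→-8) ⇒ #-8

beq #-8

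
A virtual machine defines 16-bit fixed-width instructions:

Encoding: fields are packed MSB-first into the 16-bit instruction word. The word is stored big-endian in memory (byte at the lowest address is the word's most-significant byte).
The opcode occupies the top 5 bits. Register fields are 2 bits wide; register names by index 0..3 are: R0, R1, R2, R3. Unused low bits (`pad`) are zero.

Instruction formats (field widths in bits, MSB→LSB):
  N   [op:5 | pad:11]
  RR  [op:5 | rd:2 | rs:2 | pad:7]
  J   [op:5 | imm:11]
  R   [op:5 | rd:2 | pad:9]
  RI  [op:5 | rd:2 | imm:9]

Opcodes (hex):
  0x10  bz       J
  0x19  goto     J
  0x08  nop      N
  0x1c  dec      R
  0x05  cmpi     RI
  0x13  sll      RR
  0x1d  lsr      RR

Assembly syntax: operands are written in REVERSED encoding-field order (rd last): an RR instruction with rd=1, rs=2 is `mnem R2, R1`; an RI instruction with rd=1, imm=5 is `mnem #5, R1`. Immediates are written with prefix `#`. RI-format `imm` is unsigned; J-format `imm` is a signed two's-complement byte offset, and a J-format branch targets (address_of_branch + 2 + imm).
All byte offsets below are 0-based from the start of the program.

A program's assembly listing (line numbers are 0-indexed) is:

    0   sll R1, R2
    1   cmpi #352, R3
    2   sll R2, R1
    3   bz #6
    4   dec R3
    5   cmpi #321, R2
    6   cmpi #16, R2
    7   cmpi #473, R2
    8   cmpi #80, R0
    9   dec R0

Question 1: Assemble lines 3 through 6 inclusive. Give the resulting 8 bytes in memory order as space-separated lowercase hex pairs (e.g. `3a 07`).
line 3 (bz): pack op=0x10:5|imm=6:11 = 0x8006; big→ 80 06
line 4 (dec): pack op=0x1c:5|rd=3:2|pad=0:9 = 0xe600; big→ e6 00
line 5 (cmpi): pack op=0x5:5|rd=2:2|imm=321:9 = 0x2d41; big→ 2d 41
line 6 (cmpi): pack op=0x5:5|rd=2:2|imm=16:9 = 0x2c10; big→ 2c 10

80 06 e6 00 2d 41 2c 10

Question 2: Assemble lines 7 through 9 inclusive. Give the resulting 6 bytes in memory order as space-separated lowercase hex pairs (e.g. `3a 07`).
2d d9 28 50 e0 00

L7: cmpi op=0x5:5|rd=2:2|imm=473:9 ⇒ 0x2dd9 ⇒ big 2d d9
L8: cmpi op=0x5:5|rd=0:2|imm=80:9 ⇒ 0x2850 ⇒ big 28 50
L9: dec op=0x1c:5|rd=0:2|pad=0:9 ⇒ 0xe000 ⇒ big e0 00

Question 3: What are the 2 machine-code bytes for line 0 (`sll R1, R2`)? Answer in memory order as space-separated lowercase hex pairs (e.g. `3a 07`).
line 0 (sll): pack op=0x13:5|rd=2:2|rs=1:2|pad=0:7 = 0x9c80; big→ 9c 80

9c 80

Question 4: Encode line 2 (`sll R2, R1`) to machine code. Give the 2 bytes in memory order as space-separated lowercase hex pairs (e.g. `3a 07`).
L2: sll op=0x13:5|rd=1:2|rs=2:2|pad=0:7 ⇒ 0x9b00 ⇒ big 9b 00

9b 00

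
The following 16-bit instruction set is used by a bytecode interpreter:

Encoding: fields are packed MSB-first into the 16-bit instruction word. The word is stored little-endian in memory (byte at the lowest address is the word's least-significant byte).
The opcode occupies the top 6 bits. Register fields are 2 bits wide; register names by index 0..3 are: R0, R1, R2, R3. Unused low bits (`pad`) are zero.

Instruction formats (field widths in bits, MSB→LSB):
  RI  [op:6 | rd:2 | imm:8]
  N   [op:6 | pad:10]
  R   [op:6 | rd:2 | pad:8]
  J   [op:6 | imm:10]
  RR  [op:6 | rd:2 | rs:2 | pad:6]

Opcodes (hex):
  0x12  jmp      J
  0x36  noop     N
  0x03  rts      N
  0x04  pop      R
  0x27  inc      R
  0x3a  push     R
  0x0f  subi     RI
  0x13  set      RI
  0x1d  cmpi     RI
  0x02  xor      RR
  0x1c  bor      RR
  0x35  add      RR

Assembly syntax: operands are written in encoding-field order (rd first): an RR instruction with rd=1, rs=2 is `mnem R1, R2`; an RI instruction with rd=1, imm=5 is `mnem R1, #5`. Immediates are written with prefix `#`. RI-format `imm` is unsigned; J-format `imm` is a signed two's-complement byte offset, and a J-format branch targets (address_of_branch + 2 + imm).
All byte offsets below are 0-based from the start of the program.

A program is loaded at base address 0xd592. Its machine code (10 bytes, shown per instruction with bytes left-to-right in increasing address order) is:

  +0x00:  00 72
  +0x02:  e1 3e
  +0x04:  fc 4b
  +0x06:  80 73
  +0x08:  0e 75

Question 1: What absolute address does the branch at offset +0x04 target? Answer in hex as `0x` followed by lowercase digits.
[04] fc 4b → 0x4bfc
  opcode bits[15:10]=0x12: jmp/J
  imm@[9:0]=0x3fc (s10→-4) ⇒ #-4
  target = base 0xd592 + off 0x04 + 2 + imm -4 = 0xd594

0xd594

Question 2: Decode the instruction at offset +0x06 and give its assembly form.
bor R3, R2

@+06  little-endian(80 73) = 0x7380
  top 6b → 0x1c → bor [RR]
  [9:8] rd=3 = R3
  [7:6] rs=2 = R2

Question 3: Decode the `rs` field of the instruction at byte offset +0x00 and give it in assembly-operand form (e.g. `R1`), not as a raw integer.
R0

off 0x00: read 00 72 as little → 0x7200
  opcode bits[15:10]=0x1c: bor/RR
  rd: (w>>8)&0x3=0x2 → R2
  rs: (w>>6)&0x3=0x0 → R0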